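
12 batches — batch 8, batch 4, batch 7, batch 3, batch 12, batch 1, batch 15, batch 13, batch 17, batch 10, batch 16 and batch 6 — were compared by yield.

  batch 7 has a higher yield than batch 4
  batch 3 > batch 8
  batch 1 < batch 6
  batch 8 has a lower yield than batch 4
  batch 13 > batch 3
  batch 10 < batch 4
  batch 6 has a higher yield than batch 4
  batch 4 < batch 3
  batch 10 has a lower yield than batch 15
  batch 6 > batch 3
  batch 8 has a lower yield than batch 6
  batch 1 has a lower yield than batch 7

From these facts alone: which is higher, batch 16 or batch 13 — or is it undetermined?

Following every chain through batch 16: nothing is chained to batch 16.
batch 13 is not reached, and no chain runs the other way from batch 13 to batch 16.
So the given relations leave the order of batch 16 and batch 13 undetermined.

undetermined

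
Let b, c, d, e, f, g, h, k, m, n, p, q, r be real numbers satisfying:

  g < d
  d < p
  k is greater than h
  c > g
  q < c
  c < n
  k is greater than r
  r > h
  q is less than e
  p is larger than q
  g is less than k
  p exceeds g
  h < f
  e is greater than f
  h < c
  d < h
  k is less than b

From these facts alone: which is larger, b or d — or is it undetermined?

b

Link the given pairs in sequence: d < h; h < r; r < k; k < b.
Chaining these gives d < h < r < k < b.
So b is larger.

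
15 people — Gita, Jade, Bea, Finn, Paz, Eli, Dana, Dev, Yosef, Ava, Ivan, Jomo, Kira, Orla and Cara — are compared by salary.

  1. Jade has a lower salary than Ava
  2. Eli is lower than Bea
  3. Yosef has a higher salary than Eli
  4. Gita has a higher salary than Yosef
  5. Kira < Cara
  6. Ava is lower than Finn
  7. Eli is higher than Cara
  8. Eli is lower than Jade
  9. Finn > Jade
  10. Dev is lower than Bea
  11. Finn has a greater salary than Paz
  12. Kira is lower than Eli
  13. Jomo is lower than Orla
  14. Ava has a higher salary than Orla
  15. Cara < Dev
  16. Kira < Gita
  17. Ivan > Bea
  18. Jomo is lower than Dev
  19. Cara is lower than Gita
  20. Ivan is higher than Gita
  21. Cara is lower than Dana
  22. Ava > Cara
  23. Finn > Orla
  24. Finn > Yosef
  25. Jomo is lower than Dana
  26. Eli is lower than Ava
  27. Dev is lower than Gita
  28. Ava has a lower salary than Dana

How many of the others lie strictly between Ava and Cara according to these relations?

Chaining upward from Cara reaches: Eli, Jade, Yosef, Dev, Finn, Dana, Bea, Gita, Ivan.
Chaining downward from Ava reaches: Jomo, Kira, Eli, Jade, Orla.
Strictly between Cara and Ava are those in both lists: Eli, Jade — 2 elements.

2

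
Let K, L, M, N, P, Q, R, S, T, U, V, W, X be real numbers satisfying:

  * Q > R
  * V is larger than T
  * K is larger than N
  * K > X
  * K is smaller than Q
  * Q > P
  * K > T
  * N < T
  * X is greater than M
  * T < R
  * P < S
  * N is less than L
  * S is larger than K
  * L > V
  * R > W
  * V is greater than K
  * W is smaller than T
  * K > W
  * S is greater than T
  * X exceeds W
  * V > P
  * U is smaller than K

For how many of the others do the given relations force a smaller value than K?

6

From K the given relations immediately reach U, N, W, T, X.
From those, M — 6 in total.
No other element is forced below K by the given relations, so the count is 6.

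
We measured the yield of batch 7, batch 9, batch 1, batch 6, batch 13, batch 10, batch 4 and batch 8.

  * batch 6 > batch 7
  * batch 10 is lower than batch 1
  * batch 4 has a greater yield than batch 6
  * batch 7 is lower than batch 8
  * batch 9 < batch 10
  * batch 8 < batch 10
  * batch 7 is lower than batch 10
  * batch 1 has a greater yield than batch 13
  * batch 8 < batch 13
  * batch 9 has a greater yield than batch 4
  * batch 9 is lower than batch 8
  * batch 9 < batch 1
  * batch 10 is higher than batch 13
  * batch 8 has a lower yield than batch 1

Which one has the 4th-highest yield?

The consecutive relations fix a unique order: batch 7 < batch 6 < batch 4 < batch 9 < batch 8 < batch 13 < batch 10 < batch 1.
The 4th largest is batch 8.

batch 8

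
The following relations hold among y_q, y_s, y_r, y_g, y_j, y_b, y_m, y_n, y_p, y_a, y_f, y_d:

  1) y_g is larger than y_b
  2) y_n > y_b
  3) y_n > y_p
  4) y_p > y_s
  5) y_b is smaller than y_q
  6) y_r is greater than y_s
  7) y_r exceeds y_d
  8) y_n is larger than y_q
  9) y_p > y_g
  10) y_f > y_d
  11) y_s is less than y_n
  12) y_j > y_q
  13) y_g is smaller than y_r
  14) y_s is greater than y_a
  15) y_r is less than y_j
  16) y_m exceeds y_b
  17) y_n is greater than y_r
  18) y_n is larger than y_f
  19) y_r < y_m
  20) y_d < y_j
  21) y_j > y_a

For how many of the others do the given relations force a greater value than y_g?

Directly above y_g: y_p, y_r.
One step further: y_j, y_m, y_n (5 so far).
Nothing else is reachable above y_g; 5 in all.

5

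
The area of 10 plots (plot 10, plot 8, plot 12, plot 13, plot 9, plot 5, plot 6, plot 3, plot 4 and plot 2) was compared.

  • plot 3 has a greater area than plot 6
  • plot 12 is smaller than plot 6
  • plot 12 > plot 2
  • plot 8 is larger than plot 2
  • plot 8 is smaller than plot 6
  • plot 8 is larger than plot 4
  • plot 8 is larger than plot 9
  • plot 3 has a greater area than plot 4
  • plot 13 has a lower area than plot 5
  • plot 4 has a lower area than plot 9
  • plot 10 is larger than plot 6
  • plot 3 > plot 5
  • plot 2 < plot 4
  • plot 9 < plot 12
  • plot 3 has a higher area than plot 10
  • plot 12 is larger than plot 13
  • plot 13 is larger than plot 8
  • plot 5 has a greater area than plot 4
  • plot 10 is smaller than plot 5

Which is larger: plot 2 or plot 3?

plot 3

plot 2 < plot 4 and plot 4 < plot 9 give plot 2 < plot 9.
With plot 9 < plot 8: plot 2 < plot 4 < plot 9 < plot 8.
Then plot 8 < plot 13 extends the chain to plot 13.
With plot 13 < plot 12: plot 2 < plot 4 < plot 9 < plot 8 < plot 13 < plot 12.
With plot 12 < plot 6: plot 2 < plot 4 < plot 9 < plot 8 < plot 13 < plot 12 < plot 6.
Then plot 6 < plot 10 extends the chain to plot 10.
With plot 10 < plot 5: plot 2 < plot 4 < plot 9 < plot 8 < plot 13 < plot 12 < plot 6 < plot 10 < plot 5.
Then plot 5 < plot 3 extends the chain to plot 3.
So plot 2 < plot 3; plot 3 is the larger of the two.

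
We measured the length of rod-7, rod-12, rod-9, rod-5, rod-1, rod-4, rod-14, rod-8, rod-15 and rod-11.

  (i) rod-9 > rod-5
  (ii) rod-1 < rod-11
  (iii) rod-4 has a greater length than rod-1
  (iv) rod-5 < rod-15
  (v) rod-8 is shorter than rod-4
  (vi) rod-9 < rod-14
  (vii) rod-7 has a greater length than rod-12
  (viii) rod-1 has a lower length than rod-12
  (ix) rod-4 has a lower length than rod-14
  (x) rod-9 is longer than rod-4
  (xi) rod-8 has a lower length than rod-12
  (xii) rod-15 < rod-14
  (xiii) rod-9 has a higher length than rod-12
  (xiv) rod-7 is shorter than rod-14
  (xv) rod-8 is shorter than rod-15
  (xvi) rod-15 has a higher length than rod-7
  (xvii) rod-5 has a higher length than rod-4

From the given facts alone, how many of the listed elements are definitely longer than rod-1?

Directly above rod-1: rod-4, rod-12, rod-11.
One step further: rod-5, rod-7, rod-9, rod-14 (7 so far).
One step further: rod-15 (8 so far).
No other element is forced above rod-1 by the given relations, so the count is 8.

8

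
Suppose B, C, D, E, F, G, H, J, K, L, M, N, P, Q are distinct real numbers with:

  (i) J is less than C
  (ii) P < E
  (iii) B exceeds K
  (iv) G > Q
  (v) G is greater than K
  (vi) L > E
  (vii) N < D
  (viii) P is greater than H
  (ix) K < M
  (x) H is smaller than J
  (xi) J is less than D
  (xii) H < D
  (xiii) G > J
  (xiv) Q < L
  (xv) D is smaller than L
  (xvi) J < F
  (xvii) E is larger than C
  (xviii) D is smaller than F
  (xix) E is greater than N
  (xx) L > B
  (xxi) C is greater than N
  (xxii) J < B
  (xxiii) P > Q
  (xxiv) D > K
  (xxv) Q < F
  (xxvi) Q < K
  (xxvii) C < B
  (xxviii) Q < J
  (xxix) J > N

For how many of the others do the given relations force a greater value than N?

8

The elements the relations force above N are J, D, C, B, G, F, E, L — no chain reaches any other.
That is 8.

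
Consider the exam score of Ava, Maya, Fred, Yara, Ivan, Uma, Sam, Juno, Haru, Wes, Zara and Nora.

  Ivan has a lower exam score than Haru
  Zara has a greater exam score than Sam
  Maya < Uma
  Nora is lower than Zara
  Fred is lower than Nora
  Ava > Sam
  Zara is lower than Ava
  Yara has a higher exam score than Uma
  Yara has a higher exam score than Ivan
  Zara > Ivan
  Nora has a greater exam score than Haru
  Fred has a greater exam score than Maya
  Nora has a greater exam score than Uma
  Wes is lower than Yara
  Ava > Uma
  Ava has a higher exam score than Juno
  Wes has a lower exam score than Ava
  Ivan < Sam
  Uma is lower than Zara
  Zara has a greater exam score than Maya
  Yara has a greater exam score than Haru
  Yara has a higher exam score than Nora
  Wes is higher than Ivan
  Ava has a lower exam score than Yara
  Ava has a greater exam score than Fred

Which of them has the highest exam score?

Ivan is not greatest since Ivan < Haru; Sam is not greatest since Sam < Zara; Haru is not greatest since Haru < Yara; Wes is not greatest since Wes < Ava; Maya is not greatest since Maya < Fred; Uma is not greatest since Uma < Nora; Fred is not greatest since Fred < Nora; Nora is not greatest since Nora < Yara; Zara is not greatest since Zara < Ava; Juno is not greatest since Juno < Ava; Ava is not greatest since Ava < Yara.
Only Yara has nothing above it, so Yara is the highest exam score.

Yara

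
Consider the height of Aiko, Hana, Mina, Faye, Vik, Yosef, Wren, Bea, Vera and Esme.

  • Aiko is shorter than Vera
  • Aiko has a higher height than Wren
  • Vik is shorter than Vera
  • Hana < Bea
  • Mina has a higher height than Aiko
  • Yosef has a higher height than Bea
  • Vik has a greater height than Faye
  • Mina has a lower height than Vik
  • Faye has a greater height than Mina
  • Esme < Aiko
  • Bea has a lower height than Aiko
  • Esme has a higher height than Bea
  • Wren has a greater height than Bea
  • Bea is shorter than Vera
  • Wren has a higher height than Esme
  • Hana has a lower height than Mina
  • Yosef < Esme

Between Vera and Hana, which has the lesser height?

Hana < Bea and Bea < Yosef give Hana < Yosef.
Then Yosef < Esme extends the chain to Esme.
With Esme < Wren: Hana < Bea < Yosef < Esme < Wren.
With Wren < Aiko: Hana < Bea < Yosef < Esme < Wren < Aiko.
Then Aiko < Mina extends the chain to Mina.
Then Mina < Faye extends the chain to Faye.
Then Faye < Vik extends the chain to Vik.
With Vik < Vera: Hana < Bea < Yosef < Esme < Wren < Aiko < Mina < Faye < Vik < Vera.
So Hana < Vera; Hana is the shorter of the two.

Hana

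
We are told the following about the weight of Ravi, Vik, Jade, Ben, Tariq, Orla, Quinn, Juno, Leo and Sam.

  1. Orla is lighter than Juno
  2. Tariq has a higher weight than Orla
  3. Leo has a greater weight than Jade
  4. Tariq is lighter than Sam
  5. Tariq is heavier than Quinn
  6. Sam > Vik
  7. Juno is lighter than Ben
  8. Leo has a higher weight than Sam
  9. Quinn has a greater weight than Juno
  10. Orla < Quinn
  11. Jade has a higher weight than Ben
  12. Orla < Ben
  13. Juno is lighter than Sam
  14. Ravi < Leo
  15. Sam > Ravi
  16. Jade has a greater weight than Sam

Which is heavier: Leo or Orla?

Leo

The relevant relations are Orla < Juno; Juno < Quinn; Quinn < Tariq; Tariq < Sam; Sam < Leo.
Chaining these gives Orla < Juno < Quinn < Tariq < Sam < Leo.
So Orla < Leo; Leo is the heavier of the two.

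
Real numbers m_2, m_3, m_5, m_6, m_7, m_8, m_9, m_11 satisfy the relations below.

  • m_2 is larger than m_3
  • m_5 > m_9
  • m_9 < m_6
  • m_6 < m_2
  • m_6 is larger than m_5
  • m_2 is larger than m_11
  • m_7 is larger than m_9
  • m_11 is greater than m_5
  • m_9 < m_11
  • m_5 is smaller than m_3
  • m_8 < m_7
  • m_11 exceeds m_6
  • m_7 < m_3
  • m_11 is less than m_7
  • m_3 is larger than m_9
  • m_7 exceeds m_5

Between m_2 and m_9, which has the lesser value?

Chaining the given relations: m_9 < m_5 < m_6 < m_11 < m_7 < m_3 < m_2.
So m_9 < m_2; m_9 is the smaller of the two.

m_9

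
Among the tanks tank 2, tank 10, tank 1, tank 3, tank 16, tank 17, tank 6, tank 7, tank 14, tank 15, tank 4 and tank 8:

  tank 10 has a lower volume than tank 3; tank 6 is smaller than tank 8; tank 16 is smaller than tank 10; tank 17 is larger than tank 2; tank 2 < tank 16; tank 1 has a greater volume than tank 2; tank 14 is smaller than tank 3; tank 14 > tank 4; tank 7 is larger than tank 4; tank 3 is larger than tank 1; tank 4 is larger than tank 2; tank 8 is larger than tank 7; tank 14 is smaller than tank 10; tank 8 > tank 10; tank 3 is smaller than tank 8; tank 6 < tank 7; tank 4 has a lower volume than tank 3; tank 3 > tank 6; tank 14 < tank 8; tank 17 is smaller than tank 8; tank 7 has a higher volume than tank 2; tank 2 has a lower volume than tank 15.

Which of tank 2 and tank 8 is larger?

tank 8

tank 2 < tank 4 and tank 4 < tank 14 give tank 2 < tank 14.
Then tank 14 < tank 10 extends the chain to tank 10.
Then tank 10 < tank 3 extends the chain to tank 3.
Then tank 3 < tank 8 extends the chain to tank 8.
So tank 2 < tank 8; tank 8 is the larger of the two.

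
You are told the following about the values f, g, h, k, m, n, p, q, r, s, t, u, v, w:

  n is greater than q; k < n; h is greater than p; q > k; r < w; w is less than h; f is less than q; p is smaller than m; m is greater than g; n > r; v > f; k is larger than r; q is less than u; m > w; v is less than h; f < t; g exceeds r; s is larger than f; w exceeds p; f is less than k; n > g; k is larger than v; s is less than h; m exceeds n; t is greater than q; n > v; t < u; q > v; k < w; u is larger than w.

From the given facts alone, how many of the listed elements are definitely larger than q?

4

The elements the relations force above q are n, t, u, m — no chain reaches any other.
That is 4.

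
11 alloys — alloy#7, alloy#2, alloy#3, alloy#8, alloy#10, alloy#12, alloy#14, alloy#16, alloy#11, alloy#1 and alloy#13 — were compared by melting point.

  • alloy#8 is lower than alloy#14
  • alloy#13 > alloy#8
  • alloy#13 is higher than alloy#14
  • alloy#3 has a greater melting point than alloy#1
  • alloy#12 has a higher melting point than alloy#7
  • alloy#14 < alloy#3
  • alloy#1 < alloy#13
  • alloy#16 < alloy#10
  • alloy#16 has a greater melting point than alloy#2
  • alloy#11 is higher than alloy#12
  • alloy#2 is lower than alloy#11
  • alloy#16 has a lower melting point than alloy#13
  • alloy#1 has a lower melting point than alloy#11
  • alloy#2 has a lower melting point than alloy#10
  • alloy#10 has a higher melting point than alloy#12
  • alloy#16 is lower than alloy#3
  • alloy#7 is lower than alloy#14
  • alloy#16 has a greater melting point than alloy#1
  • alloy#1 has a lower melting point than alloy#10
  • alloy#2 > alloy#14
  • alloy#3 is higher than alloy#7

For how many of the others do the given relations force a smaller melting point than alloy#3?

From alloy#3 the given relations immediately reach alloy#7, alloy#1, alloy#14, alloy#16.
From those, alloy#8, alloy#2 — 6 in total.
No other element is forced below alloy#3 by the given relations, so the count is 6.

6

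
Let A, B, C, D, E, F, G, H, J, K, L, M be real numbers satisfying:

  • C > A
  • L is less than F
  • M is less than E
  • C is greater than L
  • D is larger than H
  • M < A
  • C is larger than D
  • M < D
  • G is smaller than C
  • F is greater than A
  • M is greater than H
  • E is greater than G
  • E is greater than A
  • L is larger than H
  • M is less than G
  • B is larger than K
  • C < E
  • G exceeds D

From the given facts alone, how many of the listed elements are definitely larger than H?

8

From H the given relations immediately reach M, D, L.
From those, A, G, F, C, E — 8 in total.
Nothing else is reachable above H; 8 in all.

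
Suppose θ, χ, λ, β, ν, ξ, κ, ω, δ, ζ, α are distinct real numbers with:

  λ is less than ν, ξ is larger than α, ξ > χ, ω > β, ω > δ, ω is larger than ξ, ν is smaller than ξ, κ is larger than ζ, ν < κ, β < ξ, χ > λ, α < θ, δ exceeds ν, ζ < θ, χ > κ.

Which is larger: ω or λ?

λ < ν < κ < χ < ξ < ω, by transitivity through ν, κ, χ, ξ.
So λ < ω; ω is the larger of the two.

ω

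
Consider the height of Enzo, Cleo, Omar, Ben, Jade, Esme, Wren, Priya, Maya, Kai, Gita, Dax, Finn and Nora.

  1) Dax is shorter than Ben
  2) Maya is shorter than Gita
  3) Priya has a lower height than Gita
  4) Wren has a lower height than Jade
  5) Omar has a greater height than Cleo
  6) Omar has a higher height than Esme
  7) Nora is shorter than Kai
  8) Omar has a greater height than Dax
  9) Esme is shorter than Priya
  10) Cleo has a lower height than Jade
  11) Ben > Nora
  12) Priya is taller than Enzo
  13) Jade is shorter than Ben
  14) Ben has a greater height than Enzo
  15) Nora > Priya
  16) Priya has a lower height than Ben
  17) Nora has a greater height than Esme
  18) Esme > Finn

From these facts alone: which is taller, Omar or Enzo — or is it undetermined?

Following every chain through Enzo: above Enzo we get Priya, Gita, Nora, Ben, Kai.
Omar is not reached, and no chain runs the other way from Omar to Enzo.
So the given relations leave the order of Enzo and Omar undetermined.

undetermined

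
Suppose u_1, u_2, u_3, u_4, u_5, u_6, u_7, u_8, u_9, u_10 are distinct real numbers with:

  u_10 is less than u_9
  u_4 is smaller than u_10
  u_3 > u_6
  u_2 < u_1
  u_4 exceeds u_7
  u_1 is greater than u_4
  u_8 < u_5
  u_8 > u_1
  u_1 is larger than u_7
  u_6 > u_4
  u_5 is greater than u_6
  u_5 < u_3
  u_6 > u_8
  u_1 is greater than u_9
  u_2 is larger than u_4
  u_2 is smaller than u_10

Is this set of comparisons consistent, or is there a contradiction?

consistent

Every relation is compatible with u_7 < u_4 < u_2 < u_10 < u_9 < u_1 < u_8 < u_6 < u_5 < u_3; the set is consistent.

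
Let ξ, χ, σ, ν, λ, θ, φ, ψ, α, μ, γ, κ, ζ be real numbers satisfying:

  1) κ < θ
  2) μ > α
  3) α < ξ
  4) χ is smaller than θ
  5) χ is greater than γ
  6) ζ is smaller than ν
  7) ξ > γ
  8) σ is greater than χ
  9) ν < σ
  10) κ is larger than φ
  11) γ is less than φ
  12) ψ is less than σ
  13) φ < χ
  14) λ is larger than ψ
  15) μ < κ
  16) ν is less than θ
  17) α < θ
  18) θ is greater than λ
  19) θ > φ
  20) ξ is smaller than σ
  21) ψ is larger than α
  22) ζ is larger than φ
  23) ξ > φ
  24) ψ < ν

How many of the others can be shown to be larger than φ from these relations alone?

7

The elements the relations force above φ are ζ, ν, ξ, κ, χ, σ, θ — no chain reaches any other.
That is 7.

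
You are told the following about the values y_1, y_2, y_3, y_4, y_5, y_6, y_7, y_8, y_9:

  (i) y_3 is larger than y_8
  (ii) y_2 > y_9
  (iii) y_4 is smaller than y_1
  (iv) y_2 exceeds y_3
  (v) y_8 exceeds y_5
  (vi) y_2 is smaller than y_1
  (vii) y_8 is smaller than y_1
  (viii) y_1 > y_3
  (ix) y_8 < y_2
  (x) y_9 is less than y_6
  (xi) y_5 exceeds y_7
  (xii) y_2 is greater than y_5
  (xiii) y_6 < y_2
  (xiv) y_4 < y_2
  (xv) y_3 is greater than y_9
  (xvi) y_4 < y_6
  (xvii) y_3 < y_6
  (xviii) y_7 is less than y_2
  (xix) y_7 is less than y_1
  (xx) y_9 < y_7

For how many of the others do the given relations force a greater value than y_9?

7

The elements the relations force above y_9 are y_7, y_5, y_8, y_3, y_6, y_2, y_1 — no chain reaches any other.
That is 7.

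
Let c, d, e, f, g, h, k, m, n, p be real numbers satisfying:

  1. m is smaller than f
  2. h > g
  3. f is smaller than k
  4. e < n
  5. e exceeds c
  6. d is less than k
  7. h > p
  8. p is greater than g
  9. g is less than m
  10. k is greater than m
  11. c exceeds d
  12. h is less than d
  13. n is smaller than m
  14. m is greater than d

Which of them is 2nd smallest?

p

Piecing the relations together gives one ordering: g < p < h < d < c < e < n < m < f < k.
The 2nd smallest is p.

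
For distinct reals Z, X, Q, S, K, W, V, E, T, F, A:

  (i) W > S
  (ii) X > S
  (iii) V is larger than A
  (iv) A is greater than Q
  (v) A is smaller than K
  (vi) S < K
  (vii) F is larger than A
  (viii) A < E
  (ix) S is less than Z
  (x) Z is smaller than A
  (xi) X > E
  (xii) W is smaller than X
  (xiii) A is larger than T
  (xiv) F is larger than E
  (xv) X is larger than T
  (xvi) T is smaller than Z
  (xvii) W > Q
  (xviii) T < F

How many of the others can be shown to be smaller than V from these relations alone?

From V the given relations immediately reach A.
From those, T, Q, Z — 4 in total.
From those, S — 5 in total.
No other element is forced below V by the given relations, so the count is 5.

5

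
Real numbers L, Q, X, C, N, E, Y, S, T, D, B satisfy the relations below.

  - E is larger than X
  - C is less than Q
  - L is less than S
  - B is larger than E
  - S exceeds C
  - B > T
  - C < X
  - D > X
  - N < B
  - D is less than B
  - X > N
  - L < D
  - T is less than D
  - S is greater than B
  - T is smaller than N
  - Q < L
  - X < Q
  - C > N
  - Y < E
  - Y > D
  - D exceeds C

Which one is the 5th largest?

D

Chaining the given pairs: T < N < C < X < Q < L < D < Y < E < B < S.
Counting 5 from the largest end gives D.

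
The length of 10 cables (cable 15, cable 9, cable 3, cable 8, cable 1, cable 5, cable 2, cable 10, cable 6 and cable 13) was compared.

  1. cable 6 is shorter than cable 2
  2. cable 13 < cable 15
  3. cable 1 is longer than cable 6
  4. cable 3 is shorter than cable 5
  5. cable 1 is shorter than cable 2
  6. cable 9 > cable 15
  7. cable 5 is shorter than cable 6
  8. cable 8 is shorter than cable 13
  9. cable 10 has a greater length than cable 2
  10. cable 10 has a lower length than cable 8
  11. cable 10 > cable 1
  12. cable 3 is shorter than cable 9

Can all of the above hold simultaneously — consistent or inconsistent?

Every relation is compatible with cable 3 < cable 5 < cable 6 < cable 1 < cable 2 < cable 10 < cable 8 < cable 13 < cable 15 < cable 9; the set is consistent.

consistent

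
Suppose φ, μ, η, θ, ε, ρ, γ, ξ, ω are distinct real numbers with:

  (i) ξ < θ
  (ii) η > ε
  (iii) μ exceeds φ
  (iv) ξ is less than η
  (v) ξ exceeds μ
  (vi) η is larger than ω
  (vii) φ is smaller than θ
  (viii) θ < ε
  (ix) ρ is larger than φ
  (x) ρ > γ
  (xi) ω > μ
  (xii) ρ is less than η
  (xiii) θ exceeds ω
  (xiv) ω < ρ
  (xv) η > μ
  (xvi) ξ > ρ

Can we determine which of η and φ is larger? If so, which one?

η

Following the relations from φ: φ < μ < ω < ρ < ξ < θ < ε < η.
So η is larger.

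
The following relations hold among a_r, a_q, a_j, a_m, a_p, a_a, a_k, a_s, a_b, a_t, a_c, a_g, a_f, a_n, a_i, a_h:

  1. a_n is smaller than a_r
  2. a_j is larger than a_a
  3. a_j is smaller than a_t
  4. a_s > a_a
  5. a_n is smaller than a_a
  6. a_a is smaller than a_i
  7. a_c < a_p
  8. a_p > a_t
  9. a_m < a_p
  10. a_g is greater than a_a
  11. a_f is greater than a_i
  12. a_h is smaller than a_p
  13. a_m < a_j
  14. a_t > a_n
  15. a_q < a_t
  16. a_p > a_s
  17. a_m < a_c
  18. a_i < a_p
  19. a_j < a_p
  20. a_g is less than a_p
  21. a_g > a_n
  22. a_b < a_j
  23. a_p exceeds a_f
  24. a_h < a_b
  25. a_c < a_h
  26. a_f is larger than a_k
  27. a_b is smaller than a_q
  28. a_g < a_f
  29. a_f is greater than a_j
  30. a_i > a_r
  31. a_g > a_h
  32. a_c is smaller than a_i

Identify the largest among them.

a_m is not greatest since a_m < a_c; a_n is not greatest since a_n < a_t; a_c is not greatest since a_c < a_h; a_h is not greatest since a_h < a_g; a_a is not greatest since a_a < a_j; a_b is not greatest since a_b < a_q; a_j is not greatest since a_j < a_p; a_q is not greatest since a_q < a_t; a_t is not greatest since a_t < a_p; a_k is not greatest since a_k < a_f; a_r is not greatest since a_r < a_i; a_s is not greatest since a_s < a_p; a_i is not greatest since a_i < a_p; a_g is not greatest since a_g < a_f; a_f is not greatest since a_f < a_p.
Only a_p has nothing above it, so a_p is the largest.

a_p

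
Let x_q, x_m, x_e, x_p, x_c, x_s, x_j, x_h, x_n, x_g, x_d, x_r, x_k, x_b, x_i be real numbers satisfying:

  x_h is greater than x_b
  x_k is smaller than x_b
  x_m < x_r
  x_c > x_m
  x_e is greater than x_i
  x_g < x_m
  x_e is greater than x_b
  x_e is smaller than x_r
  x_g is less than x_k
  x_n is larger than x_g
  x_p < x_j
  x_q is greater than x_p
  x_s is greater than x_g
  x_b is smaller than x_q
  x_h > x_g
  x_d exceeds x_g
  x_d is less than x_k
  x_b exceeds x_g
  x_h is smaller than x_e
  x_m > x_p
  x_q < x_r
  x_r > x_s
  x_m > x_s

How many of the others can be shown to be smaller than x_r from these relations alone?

Directly below x_r: x_s, x_m, x_q, x_e.
One step further: x_g, x_p, x_i, x_b, x_h (9 so far).
One step further: x_k (10 so far).
One step further: x_d (11 so far).
Nothing else is reachable below x_r; 11 in all.

11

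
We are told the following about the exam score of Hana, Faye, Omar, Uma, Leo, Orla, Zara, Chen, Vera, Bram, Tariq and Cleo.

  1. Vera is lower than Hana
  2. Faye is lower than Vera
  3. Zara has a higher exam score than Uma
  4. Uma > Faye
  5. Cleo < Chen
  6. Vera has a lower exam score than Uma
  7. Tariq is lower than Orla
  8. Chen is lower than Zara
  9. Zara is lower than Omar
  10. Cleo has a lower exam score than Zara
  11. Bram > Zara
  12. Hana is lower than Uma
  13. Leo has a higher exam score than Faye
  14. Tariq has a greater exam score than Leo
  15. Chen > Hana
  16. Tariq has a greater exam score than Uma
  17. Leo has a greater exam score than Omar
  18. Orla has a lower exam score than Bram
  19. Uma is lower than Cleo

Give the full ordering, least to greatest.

Faye < Vera < Hana < Uma < Cleo < Chen < Zara < Omar < Leo < Tariq < Orla < Bram

Nothing is placed below Faye, so it is least; from there Faye < Vera; Vera < Hana; Hana < Uma; Uma < Cleo; Cleo < Chen; Chen < Zara; Zara < Omar; Omar < Leo; Leo < Tariq; Tariq < Orla; Orla < Bram, each given directly.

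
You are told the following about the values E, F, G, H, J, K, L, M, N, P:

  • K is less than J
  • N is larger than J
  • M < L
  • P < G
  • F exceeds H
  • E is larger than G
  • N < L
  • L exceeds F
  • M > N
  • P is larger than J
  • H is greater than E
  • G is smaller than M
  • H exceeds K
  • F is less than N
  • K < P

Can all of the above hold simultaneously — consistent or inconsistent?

consistent

Every relation is compatible with K < J < P < G < E < H < F < N < M < L; the set is consistent.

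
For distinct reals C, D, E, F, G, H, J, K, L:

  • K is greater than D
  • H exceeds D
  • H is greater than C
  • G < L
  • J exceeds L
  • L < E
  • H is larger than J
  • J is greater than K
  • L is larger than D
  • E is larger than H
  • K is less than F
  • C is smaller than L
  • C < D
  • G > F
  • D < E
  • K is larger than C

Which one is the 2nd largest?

H

Piecing the relations together gives one ordering: C < D < K < F < G < L < J < H < E.
The 2nd largest is H.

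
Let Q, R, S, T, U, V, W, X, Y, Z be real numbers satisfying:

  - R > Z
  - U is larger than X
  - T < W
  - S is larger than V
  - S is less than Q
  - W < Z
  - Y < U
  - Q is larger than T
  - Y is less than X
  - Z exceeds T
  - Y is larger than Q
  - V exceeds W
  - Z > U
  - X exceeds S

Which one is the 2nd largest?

Z

The consecutive relations fix a unique order: T < W < V < S < Q < Y < X < U < Z < R.
The 2nd largest is Z.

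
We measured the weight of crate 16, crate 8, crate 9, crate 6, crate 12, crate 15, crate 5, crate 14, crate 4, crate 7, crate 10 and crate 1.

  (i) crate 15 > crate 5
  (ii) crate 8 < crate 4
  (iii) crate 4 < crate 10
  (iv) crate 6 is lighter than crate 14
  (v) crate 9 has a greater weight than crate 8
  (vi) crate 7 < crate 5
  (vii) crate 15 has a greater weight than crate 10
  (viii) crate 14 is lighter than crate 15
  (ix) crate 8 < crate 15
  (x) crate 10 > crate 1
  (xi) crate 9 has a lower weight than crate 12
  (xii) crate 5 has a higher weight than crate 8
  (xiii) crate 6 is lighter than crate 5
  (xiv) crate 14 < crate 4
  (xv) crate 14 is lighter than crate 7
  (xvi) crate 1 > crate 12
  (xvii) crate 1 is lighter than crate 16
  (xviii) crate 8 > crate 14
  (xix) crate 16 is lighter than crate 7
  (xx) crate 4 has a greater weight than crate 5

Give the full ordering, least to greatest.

crate 6 < crate 14 < crate 8 < crate 9 < crate 12 < crate 1 < crate 16 < crate 7 < crate 5 < crate 4 < crate 10 < crate 15

The consecutive links are each given: crate 6 < crate 14; crate 14 < crate 8; crate 8 < crate 9; crate 9 < crate 12; crate 12 < crate 1; crate 1 < crate 16; crate 16 < crate 7; crate 7 < crate 5; crate 5 < crate 4; crate 4 < crate 10; crate 10 < crate 15.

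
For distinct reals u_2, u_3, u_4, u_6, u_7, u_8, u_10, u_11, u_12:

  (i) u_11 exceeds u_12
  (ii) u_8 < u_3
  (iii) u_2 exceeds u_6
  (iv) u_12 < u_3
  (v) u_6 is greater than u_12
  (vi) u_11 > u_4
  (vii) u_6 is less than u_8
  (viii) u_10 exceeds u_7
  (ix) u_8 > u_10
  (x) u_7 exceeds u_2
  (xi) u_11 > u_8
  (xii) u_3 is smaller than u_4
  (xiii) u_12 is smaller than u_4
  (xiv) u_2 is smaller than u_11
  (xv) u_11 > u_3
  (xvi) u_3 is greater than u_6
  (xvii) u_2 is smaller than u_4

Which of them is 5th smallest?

u_10

The consecutive relations fix a unique order: u_12 < u_6 < u_2 < u_7 < u_10 < u_8 < u_3 < u_4 < u_11.
The 5th smallest is u_10.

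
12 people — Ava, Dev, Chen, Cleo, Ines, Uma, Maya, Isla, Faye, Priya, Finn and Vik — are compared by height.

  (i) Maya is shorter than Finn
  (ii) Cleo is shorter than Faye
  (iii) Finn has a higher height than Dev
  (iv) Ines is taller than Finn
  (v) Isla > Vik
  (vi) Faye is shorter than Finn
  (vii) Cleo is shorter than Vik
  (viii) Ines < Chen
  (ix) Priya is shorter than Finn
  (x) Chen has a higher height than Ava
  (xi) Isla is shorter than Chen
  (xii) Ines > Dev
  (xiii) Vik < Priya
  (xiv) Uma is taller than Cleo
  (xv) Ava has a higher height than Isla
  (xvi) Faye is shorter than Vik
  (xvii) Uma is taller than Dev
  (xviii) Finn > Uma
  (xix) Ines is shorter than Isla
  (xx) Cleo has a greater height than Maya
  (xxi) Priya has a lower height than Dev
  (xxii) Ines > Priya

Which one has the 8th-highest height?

Piecing the relations together gives one ordering: Maya < Cleo < Faye < Vik < Priya < Dev < Uma < Finn < Ines < Isla < Ava < Chen.
The 8th largest is Priya.

Priya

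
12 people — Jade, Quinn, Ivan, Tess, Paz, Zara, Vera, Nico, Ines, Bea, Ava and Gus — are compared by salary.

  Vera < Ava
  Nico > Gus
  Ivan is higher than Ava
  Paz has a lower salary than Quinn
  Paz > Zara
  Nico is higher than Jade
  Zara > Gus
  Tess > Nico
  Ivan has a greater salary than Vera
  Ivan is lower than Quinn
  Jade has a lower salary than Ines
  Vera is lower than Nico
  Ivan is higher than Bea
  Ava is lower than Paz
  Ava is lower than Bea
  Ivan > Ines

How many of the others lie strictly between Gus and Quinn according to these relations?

2

Chaining upward from Gus reaches: Zara, Nico, Tess, Paz.
Chaining downward from Quinn reaches: Jade, Ines, Vera, Ava, Zara, Bea, Ivan, Paz.
Strictly between Gus and Quinn are those in both lists: Zara, Paz — 2 elements.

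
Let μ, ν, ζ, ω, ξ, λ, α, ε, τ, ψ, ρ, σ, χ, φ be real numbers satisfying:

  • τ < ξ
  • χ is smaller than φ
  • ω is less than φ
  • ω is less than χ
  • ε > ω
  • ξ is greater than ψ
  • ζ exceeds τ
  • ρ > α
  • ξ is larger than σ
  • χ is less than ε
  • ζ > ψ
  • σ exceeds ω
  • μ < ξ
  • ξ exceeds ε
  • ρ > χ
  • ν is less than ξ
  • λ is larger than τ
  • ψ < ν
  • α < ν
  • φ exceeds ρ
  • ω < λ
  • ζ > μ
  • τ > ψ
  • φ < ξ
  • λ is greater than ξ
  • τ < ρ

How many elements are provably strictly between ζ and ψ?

1

The relations place ψ below ζ. An element lies strictly between them when it is forced above ψ and also forced below ζ.
Above ψ: {τ, ν, ρ, φ, ξ, λ}. Below ζ: {τ, μ}.
Intersection: {τ} — 1.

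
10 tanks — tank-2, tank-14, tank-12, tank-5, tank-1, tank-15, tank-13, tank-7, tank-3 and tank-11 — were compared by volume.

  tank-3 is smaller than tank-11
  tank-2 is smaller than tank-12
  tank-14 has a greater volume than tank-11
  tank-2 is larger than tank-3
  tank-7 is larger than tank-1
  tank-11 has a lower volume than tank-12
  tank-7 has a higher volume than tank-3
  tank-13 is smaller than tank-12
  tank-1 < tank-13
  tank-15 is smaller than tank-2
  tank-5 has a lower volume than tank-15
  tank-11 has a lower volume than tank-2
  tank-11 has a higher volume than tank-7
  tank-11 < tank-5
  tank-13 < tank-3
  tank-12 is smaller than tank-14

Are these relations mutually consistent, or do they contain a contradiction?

consistent

Every relation is compatible with tank-1 < tank-13 < tank-3 < tank-7 < tank-11 < tank-5 < tank-15 < tank-2 < tank-12 < tank-14; the set is consistent.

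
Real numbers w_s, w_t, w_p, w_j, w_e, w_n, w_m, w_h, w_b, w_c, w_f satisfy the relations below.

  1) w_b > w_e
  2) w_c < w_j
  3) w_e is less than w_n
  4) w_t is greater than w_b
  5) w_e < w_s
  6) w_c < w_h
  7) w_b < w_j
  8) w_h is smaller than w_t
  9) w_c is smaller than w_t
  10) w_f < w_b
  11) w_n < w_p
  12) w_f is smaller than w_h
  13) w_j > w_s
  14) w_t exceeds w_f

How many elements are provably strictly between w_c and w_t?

The relations place w_c below w_t. An element lies strictly between them when it is forced above w_c and also forced below w_t.
Above w_c: {w_h, w_j}. Below w_t: {w_e, w_f, w_b, w_h}.
Intersection: {w_h} — 1.

1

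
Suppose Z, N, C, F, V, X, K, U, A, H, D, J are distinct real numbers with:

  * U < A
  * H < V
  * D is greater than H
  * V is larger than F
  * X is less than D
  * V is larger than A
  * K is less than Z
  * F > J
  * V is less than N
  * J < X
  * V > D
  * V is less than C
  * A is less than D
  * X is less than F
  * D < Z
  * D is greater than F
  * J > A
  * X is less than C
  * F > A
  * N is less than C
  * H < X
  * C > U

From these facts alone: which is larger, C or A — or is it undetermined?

Chaining the given relations: A < J < X < F < D < V < N < C.
So C is larger.

C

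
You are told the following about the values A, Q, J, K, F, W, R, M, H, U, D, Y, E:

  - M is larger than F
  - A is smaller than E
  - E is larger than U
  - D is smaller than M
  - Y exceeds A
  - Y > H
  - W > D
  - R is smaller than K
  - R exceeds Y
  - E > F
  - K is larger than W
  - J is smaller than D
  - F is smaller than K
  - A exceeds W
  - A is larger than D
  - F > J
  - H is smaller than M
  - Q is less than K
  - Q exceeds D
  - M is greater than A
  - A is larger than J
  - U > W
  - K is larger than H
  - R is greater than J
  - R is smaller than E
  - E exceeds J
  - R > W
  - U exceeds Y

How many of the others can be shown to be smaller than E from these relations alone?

9

From E the given relations immediately reach J, F, A, R, U.
From those, D, W, Y — 8 in total.
From those, H — 9 in total.
No other element is forced below E by the given relations, so the count is 9.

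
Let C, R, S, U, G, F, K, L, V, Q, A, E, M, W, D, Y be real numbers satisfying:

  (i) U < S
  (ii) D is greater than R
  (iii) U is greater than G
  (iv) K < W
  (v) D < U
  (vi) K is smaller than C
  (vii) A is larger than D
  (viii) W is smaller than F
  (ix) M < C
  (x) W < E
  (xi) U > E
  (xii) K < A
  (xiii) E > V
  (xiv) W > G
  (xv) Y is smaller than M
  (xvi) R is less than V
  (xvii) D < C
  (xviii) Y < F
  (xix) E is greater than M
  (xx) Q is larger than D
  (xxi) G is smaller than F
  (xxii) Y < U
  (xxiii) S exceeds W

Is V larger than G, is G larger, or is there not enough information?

Following every chain through G: above G we get W, F, E, U, S.
V is not reached, and no chain runs the other way from V to G.
So the given relations leave the order of G and V undetermined.

undetermined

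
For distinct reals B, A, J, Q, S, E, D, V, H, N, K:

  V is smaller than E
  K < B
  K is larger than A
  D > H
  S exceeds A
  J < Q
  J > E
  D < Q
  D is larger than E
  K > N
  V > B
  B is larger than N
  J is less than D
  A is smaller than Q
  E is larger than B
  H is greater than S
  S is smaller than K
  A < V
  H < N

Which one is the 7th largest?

The consecutive relations fix a unique order: A < S < H < N < K < B < V < E < J < D < Q.
Counting 7 from the largest end gives K.

K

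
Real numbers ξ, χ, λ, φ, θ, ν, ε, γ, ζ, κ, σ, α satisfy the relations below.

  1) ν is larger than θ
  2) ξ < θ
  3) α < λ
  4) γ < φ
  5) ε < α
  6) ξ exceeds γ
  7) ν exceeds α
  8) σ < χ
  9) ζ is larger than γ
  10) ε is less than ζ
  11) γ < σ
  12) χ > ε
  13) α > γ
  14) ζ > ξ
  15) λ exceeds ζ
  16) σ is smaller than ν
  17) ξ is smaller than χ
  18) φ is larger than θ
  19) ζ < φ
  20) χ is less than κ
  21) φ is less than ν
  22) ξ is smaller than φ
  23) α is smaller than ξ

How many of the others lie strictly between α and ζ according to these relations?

The relations place α below ζ. An element lies strictly between them when it is forced above α and also forced below ζ.
Above α: {ξ, θ, χ, κ, φ, λ, ν}. Below ζ: {γ, ε, ξ}.
Intersection: {ξ} — 1.

1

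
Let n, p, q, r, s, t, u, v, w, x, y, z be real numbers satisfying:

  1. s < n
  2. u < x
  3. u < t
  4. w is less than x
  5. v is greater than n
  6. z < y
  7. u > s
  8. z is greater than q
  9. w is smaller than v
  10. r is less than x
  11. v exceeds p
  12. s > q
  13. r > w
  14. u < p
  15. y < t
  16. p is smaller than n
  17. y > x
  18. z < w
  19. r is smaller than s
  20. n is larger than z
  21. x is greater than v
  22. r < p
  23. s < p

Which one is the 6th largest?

p

The consecutive relations fix a unique order: q < z < w < r < s < u < p < n < v < x < y < t.
The 6th largest is p.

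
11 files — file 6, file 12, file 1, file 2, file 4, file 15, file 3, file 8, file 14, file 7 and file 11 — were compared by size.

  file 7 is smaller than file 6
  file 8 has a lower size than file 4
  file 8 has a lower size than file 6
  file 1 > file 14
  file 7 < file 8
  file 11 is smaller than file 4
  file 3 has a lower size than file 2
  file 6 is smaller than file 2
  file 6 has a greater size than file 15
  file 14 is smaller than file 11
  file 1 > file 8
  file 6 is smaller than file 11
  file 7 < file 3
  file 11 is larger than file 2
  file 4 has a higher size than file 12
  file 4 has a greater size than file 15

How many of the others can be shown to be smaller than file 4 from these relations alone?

9

The elements the relations force below file 4 are file 7, file 15, file 8, file 3, file 6, file 14, file 2, file 11, file 12 — no chain reaches any other.
That is 9.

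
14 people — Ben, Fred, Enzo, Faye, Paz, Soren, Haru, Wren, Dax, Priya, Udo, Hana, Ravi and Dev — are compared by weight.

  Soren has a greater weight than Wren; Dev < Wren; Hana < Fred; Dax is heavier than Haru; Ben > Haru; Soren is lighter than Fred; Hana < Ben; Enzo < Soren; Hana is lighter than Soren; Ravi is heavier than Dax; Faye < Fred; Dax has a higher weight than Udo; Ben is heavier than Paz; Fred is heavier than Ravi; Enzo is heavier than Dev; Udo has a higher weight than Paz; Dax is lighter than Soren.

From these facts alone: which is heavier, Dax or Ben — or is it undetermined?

Following every chain through Dax: above Dax we get Ravi, Soren, Fred; below Dax we get Haru, Paz, Udo.
Ben is not reached, and no chain runs the other way from Ben to Dax.
So the given relations leave the order of Dax and Ben undetermined.

undetermined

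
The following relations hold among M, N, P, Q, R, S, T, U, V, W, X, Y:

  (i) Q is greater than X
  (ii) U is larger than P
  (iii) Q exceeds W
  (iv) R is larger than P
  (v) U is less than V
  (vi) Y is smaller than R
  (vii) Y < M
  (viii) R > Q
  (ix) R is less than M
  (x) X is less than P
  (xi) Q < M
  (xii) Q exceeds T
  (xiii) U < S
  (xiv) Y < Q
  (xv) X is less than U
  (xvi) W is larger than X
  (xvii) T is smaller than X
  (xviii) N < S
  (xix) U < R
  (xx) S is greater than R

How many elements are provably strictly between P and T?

The relations place T below P. An element lies strictly between them when it is forced above T and also forced below P.
Above T: {X, W, Q, U, R, M, S, V}. Below P: {X}.
Intersection: {X} — 1.

1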